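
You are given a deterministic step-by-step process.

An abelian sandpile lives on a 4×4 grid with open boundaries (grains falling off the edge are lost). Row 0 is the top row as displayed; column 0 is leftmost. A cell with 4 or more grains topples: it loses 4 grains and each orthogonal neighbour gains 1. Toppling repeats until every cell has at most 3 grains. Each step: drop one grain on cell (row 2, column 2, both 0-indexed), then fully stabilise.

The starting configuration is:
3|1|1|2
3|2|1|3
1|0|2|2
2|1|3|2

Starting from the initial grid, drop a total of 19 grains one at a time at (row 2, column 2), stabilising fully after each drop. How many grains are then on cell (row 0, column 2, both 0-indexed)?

t=0: 3|1|1|2
3|2|1|3
1|0|2|2
2|1|3|2
t=1: 3|1|1|2
3|2|1|3
1|0|3|2
2|1|3|2
t=2: 3|1|1|2
3|2|2|3
1|1|1|3
2|2|0|3
t=3: 3|1|1|2
3|2|2|3
1|1|2|3
2|2|0|3
t=4: 3|1|1|2
3|2|2|3
1|1|3|3
2|2|0|3
t=5: 3|1|2|3
3|3|0|1
1|2|2|2
2|2|2|0
t=6: 3|1|2|3
3|3|0|1
1|2|3|2
2|2|2|0
t=7: 3|1|2|3
3|3|1|1
1|3|0|3
2|2|3|0
t=8: 3|1|2|3
3|3|1|1
1|3|1|3
2|2|3|0
t=9: 3|1|2|3
3|3|1|1
1|3|2|3
2|2|3|0
t=10: 3|1|2|3
3|3|1|1
1|3|3|3
2|2|3|0
t=11: 0|3|2|3
1|1|3|2
3|2|3|0
3|0|1|2
t=12: 0|3|3|3
1|2|0|3
3|3|1|1
3|0|2|2
t=13: 0|3|3|3
1|2|0|3
3|3|2|1
3|0|2|2
t=14: 0|3|3|3
1|2|0|3
3|3|3|1
3|0|2|2
t=15: 0|3|3|3
2|3|1|3
1|1|1|2
0|2|3|2
t=16: 0|3|3|3
2|3|1|3
1|1|2|2
0|2|3|2
t=17: 0|3|3|3
2|3|1|3
1|1|3|2
0|2|3|2
t=18: 0|3|3|3
2|3|2|3
1|2|1|3
0|3|0|3
t=19: 0|3|3|3
2|3|2|3
1|2|2|3
0|3|0|3

3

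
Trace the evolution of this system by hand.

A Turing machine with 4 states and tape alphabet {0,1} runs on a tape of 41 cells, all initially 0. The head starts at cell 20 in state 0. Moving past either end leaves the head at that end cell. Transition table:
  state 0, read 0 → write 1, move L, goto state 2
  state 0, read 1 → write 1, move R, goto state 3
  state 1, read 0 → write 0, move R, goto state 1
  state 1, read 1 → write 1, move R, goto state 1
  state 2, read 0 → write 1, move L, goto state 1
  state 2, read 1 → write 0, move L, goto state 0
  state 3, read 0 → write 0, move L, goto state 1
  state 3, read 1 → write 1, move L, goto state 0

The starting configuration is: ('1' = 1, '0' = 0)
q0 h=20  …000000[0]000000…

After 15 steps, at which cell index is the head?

31

step 0: q0 h=20  …000000[0]000000…
step 1: q2 h=19  …000000[0]100000…
step 2: q1 h=18  …000000[0]110000…
step 3: q1 h=19  …000000[1]100000…
step 4: q1 h=20  …000001[1]000000…
step 5: q1 h=21  …000011[0]000000…
step 6: q1 h=22  …000110[0]000000…
step 7: q1 h=23  …001100[0]000000…
step 8: q1 h=24  …011000[0]000000…
step 9: q1 h=25  …110000[0]000000…
step 10: q1 h=26  …100000[0]000000…
step 11: q1 h=27  …000000[0]000000…
step 12: q1 h=28  …000000[0]000000…
step 13: q1 h=29  …000000[0]000000…
step 14: q1 h=30  …000000[0]000000…
step 15: q1 h=31  …000000[0]000000…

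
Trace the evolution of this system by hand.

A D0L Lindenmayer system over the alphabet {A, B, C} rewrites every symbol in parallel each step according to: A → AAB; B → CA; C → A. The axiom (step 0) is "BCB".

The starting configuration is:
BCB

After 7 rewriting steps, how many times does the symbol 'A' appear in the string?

step 0: BCB
step 1: CAACA
step 2: AAABAABAAAB
step 3: AABAABAABCAAABAABCAAABAABAABCA
step 4: AABAABCAAABAABCAAABAABCAAAABAABAABCAAABAABCAAAABAABAABCAAABAABCAAABAABCAAAAB
step 5: AABAABCAAABAABCAAAABAABAABCAAABAABCAAAABAABAABCAAABAABCAAA…BCAAAABAABAABCAAABAABCAAAABAABAABCAAABAABCAAAABAABAABAABCA  (len 193)
step 6: AABAABCAAABAABCAAAABAABAABCAAABAABCAAAABAABAABAABCAAABAABC…ABAABCAAABAABCAAAABAABAABAABCAAABAABCAAABAABCAAABAABCAAAAB  (len 492)
step 7: AABAABCAAABAABCAAAABAABAABCAAABAABCAAAABAABAABAABCAAABAABC…BCAAAABAABAABCAAABAABCAAAABAABAABCAAABAABCAAAABAABAABAABCA  (len 1253)

810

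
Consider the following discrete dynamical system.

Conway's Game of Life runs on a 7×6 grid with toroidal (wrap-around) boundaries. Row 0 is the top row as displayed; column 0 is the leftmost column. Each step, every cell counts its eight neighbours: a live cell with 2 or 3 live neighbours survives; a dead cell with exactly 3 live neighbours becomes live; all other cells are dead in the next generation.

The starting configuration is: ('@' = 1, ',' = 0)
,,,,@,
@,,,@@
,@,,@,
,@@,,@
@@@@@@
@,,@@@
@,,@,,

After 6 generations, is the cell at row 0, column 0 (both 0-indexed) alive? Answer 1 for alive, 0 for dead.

0

gen 0: ,,,,@,
@,,,@@
,@,,@,
,@@,,@
@@@@@@
@,,@@@
@,,@,,
gen 1: @,,@@,
@,,@@,
,@@@@,
,,,,,,
,,,,,,
,,,,,,
@,,@,,
gen 2: @@@,,,
@,,,,,
,@@,@@
,,@@,,
,,,,,,
,,,,,,
,,,@@@
gen 3: @@@@@,
,,,@,,
@@@,@@
,@@@@,
,,,,,,
,,,,@,
@@@@@@
gen 4: ,,,,,,
,,,,,,
@,,,,@
,,,,@,
,,@,@,
@@@,@,
,,,,,,
gen 5: ,,,,,,
,,,,,,
,,,,,@
,,,@@,
,,@,@,
,@@,,@
,@,,,,
gen 6: ,,,,,,
,,,,,,
,,,,@,
,,,@@@
,@@,@@
@@@@,,
@@@,,,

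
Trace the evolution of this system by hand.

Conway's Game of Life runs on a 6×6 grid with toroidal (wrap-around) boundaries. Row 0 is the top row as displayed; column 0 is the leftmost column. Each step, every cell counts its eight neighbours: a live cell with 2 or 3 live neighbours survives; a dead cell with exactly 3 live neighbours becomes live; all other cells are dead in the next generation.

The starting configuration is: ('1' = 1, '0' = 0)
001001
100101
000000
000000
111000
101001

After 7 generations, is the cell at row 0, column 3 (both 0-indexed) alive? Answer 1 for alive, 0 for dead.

0

step 0: 001001
100101
000000
000000
111000
101001
step 1: 001100
100011
000000
010000
101001
001101
step 2: 111000
000111
100001
110000
101111
100001
step 3: 011100
001110
010000
001100
001110
000000
step 4: 010010
000010
010010
010010
001010
010010
step 5: 000111
000111
000111
011011
011011
011011
step 6: 000000
101000
000000
010000
000000
010000
step 7: 010000
000000
010000
000000
000000
000000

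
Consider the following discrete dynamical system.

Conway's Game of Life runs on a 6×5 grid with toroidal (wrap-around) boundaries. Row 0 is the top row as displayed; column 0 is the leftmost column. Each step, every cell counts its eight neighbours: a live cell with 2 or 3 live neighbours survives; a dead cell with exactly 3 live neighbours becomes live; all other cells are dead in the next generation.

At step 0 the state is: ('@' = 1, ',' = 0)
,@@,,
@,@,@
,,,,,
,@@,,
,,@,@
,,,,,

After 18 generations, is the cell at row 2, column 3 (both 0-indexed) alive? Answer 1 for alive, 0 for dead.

[0] ,@@,,
@,@,@
,,,,,
,@@,,
,,@,@
,,,,,
[1] @@@@,
@,@@,
@,@@,
,@@@,
,@@@,
,@@@,
[2] @,,,,
@,,,,
@,,,,
@,,,,
@,,,@
,,,,,
[3] ,,,,,
@@,,@
@@,,@
@@,,,
@,,,@
@,,,@
[4] ,@,,,
,@,,@
,,@,,
,,,,,
,,,,,
@,,,@
[5] ,@,,@
@@@,,
,,,,,
,,,,,
,,,,,
@,,,,
[6] ,,@,@
@@@,,
,@,,,
,,,,,
,,,,,
@,,,,
[7] ,,@@@
@,@@,
@@@,,
,,,,,
,,,,,
,,,,,
[8] ,@@,@
@,,,,
@,@@@
,@,,,
,,,,,
,,,@,
[9] @@@@@
,,,,,
@,@@@
@@@@@
,,,,,
,,@@,
[10] @@,,@
,,,,,
,,,,,
,,,,,
@,,,,
@,,,,
[11] @@,,@
@,,,,
,,,,,
,,,,,
,,,,,
,,,,,
[12] @@,,@
@@,,@
,,,,,
,,,,,
,,,,,
@,,,,
[13] ,,,,,
,@,,@
@,,,,
,,,,,
,,,,,
@@,,@
[14] ,@,,@
@,,,,
@,,,,
,,,,,
@,,,,
@,,,,
[15] ,@,,@
@@,,@
,,,,,
,,,,,
,,,,,
@@,,@
[16] ,,@@,
,@,,@
@,,,,
,,,,,
@,,,,
,@,,@
[17] ,@@@@
@@@@@
@,,,,
,,,,,
@,,,,
@@@@@
[18] ,,,,,
,,,,,
@,@@,
,,,,,
@,@@,
,,,,,

1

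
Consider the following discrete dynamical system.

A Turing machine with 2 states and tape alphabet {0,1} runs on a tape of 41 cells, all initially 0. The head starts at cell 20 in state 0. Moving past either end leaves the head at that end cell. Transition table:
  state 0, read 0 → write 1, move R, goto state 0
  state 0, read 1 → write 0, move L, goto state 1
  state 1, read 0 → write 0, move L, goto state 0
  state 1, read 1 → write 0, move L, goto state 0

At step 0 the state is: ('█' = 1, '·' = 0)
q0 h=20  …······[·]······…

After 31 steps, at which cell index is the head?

30

step 0: q0 h=20  …······[·]······…
step 1: q0 h=21  …·····█[·]······…
step 2: q0 h=22  …····██[·]······…
step 3: q0 h=23  …···███[·]······…
step 4: q0 h=24  …··████[·]······…
step 5: q0 h=25  …·█████[·]······…
step 6: q0 h=26  …██████[·]······…
step 7: q0 h=27  …██████[·]······…
step 8: q0 h=28  …██████[·]······…
step 9: q0 h=29  …██████[·]······…
step 10: q0 h=30  …██████[·]······…
step 11: q0 h=31  …██████[·]······…
step 12: q0 h=32  …██████[·]······…
step 13: q0 h=33  …██████[·]······…
step 14: q0 h=34  …██████[·]······|
step 15: q0 h=35  …██████[·]·····|
step 16: q0 h=36  …██████[·]····|
step 17: q0 h=37  …██████[·]···|
step 18: q0 h=38  …██████[·]··|
step 19: q0 h=39  …██████[·]·|
step 20: q0 h=40  …██████[·]|
step 21: q0 h=40  …██████[█]|
step 22: q1 h=39  …██████[█]·|
step 23: q0 h=38  …██████[█]··|
step 24: q1 h=37  …██████[█]···|
step 25: q0 h=36  …██████[█]····|
step 26: q1 h=35  …██████[█]·····|
step 27: q0 h=34  …██████[█]······|
step 28: q1 h=33  …██████[█]······…
step 29: q0 h=32  …██████[█]······…
step 30: q1 h=31  …██████[█]······…
step 31: q0 h=30  …██████[█]······…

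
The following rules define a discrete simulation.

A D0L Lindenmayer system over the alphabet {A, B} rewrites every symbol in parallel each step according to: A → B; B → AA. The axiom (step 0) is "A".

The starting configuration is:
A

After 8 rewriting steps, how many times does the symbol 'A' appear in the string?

k=0  A
k=1  B
k=2  AA
k=3  BB
k=4  AAAA
k=5  BBBB
k=6  AAAAAAAA
k=7  BBBBBBBB
k=8  AAAAAAAAAAAAAAAA

16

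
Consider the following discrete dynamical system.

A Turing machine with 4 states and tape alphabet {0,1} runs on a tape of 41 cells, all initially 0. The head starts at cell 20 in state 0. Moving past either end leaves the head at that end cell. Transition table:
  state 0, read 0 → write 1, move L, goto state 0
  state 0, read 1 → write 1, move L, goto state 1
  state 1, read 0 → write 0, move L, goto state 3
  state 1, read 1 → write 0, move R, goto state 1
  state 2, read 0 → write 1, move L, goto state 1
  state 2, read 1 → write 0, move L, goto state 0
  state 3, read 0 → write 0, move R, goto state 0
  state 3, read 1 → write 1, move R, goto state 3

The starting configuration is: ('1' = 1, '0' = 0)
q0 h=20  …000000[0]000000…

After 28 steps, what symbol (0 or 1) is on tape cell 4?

step 0: q0 h=20  …000000[0]000000…
step 1: q0 h=19  …000000[0]100000…
step 2: q0 h=18  …000000[0]110000…
step 3: q0 h=17  …000000[0]111000…
step 4: q0 h=16  …000000[0]111100…
step 5: q0 h=15  …000000[0]111110…
step 6: q0 h=14  …000000[0]111111…
step 7: q0 h=13  …000000[0]111111…
step 8: q0 h=12  …000000[0]111111…
step 9: q0 h=11  …000000[0]111111…
step 10: q0 h=10  …000000[0]111111…
step 11: q0 h= 9  …000000[0]111111…
step 12: q0 h= 8  …000000[0]111111…
step 13: q0 h= 7  …000000[0]111111…
step 14: q0 h= 6  |000000[0]111111…
step 15: q0 h= 5  |00000[0]111111…
step 16: q0 h= 4  |0000[0]111111…
step 17: q0 h= 3  |000[0]111111…
step 18: q0 h= 2  |00[0]111111…
step 19: q0 h= 1  |0[0]111111…
step 20: q0 h= 0  |[0]111111…
step 21: q0 h= 0  |[1]111111…
step 22: q1 h= 0  |[1]111111…
step 23: q1 h= 1  |0[1]111111…
step 24: q1 h= 2  |00[1]111111…
step 25: q1 h= 3  |000[1]111111…
step 26: q1 h= 4  |0000[1]111111…
step 27: q1 h= 5  |00000[1]111111…
step 28: q1 h= 6  |000000[1]111111…

0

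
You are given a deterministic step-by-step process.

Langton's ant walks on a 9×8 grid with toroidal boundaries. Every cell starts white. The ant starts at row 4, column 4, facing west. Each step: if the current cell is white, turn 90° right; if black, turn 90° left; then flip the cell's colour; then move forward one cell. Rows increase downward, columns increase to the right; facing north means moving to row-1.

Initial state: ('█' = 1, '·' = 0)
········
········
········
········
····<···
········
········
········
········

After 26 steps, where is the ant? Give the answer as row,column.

[0] ········
········
········
········
····<···
········
········
········
········
[1] ········
········
········
····^···
····█···
········
········
········
········
[2] ········
········
········
····█>··
····█···
········
········
········
········
[3] ········
········
········
····██··
····█v··
········
········
········
········
[4] ········
········
········
····██··
····<█··
········
········
········
········
[5] ········
········
········
····██··
·····█··
····v···
········
········
········
[6] ········
········
········
····██··
·····█··
···<█···
········
········
········
[7] ········
········
········
····██··
···^·█··
···██···
········
········
········
[8] ········
········
········
····██··
···█>█··
···██···
········
········
········
[9] ········
········
········
····██··
···███··
···█v···
········
········
········
[10] ········
········
········
····██··
···███··
···█·>··
········
········
········
[11] ········
········
········
····██··
···███··
···█·█··
·····v··
········
········
[12] ········
········
········
····██··
···███··
···█·█··
····<█··
········
········
[13] ········
········
········
····██··
···███··
···█^█··
····██··
········
········
[14] ········
········
········
····██··
···███··
···██>··
····██··
········
········
[15] ········
········
········
····██··
···██^··
···██···
····██··
········
········
[16] ········
········
········
····██··
···█<···
···██···
····██··
········
········
[17] ········
········
········
····██··
···█····
···█v···
····██··
········
········
[18] ········
········
········
····██··
···█····
···█·>··
····██··
········
········
[19] ········
········
········
····██··
···█····
···█·█··
····█v··
········
········
[20] ········
········
········
····██··
···█····
···█·█··
····█·>·
········
········
[21] ········
········
········
····██··
···█····
···█·█··
····█·█·
······v·
········
[22] ········
········
········
····██··
···█····
···█·█··
····█·█·
·····<█·
········
[23] ········
········
········
····██··
···█····
···█·█··
····█^█·
·····██·
········
[24] ········
········
········
····██··
···█····
···█·█··
····██>·
·····██·
········
[25] ········
········
········
····██··
···█····
···█·█^·
····██··
·····██·
········
[26] ········
········
········
····██··
···█····
···█·██>
····██··
·····██·
········

5,7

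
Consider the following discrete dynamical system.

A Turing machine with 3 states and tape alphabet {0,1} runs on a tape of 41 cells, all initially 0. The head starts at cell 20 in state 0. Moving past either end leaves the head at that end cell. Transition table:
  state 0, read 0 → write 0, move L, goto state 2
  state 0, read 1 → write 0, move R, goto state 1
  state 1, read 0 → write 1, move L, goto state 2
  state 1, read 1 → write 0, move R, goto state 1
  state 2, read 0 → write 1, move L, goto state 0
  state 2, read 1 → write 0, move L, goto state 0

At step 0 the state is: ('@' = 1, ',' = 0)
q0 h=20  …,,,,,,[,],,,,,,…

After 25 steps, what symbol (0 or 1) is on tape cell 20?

0) q0 h=20  …,,,,,,[,],,,,,,…
1) q2 h=19  …,,,,,,[,],,,,,,…
2) q0 h=18  …,,,,,,[,]@,,,,,…
3) q2 h=17  …,,,,,,[,],@,,,,…
4) q0 h=16  …,,,,,,[,]@,@,,,…
5) q2 h=15  …,,,,,,[,],@,@,,…
6) q0 h=14  …,,,,,,[,]@,@,@,…
7) q2 h=13  …,,,,,,[,],@,@,@…
8) q0 h=12  …,,,,,,[,]@,@,@,…
9) q2 h=11  …,,,,,,[,],@,@,@…
10) q0 h=10  …,,,,,,[,]@,@,@,…
11) q2 h= 9  …,,,,,,[,],@,@,@…
12) q0 h= 8  …,,,,,,[,]@,@,@,…
13) q2 h= 7  …,,,,,,[,],@,@,@…
14) q0 h= 6  |,,,,,,[,]@,@,@,…
15) q2 h= 5  |,,,,,[,],@,@,@…
16) q0 h= 4  |,,,,[,]@,@,@,…
17) q2 h= 3  |,,,[,],@,@,@…
18) q0 h= 2  |,,[,]@,@,@,…
19) q2 h= 1  |,[,],@,@,@…
20) q0 h= 0  |[,]@,@,@,…
21) q2 h= 0  |[,]@,@,@,…
22) q0 h= 0  |[@]@,@,@,…
23) q1 h= 1  |,[@],@,@,@…
24) q1 h= 2  |,,[,]@,@,@,…
25) q2 h= 1  |,[,]@@,@,@…

0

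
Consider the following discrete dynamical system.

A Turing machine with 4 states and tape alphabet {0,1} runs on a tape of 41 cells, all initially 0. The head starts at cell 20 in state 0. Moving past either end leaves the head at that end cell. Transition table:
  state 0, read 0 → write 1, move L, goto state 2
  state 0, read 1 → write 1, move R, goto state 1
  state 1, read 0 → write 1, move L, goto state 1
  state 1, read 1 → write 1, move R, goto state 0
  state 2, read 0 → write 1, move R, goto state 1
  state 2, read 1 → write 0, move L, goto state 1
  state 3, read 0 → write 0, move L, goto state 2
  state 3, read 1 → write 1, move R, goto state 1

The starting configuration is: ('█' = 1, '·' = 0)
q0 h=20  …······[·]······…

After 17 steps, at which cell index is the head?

9

k=0  q0 h=20  …······[·]······…
k=1  q2 h=19  …······[·]█·····…
k=2  q1 h=20  …·····█[█]······…
k=3  q0 h=21  …····██[·]······…
k=4  q2 h=20  …·····█[█]█·····…
k=5  q1 h=19  …······[█]·█····…
k=6  q0 h=20  …·····█[·]█·····…
k=7  q2 h=19  …······[█]██····…
k=8  q1 h=18  …······[·]·██···…
k=9  q1 h=17  …······[·]█·██··…
k=10  q1 h=16  …······[·]██·██·…
k=11  q1 h=15  …······[·]███·██…
k=12  q1 h=14  …······[·]████·█…
k=13  q1 h=13  …······[·]█████·…
k=14  q1 h=12  …······[·]██████…
k=15  q1 h=11  …······[·]██████…
k=16  q1 h=10  …······[·]██████…
k=17  q1 h= 9  …······[·]██████…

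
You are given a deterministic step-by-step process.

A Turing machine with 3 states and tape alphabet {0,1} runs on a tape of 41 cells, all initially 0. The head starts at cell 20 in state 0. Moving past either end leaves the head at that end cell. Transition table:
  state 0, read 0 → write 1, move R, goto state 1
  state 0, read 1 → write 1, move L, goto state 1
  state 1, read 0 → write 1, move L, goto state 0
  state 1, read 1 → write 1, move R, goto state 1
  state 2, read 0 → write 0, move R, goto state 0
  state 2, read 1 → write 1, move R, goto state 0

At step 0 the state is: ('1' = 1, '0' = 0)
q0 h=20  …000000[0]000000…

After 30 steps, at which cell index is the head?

24

gen 0: q0 h=20  …000000[0]000000…
gen 1: q1 h=21  …000001[0]000000…
gen 2: q0 h=20  …000000[1]100000…
gen 3: q1 h=19  …000000[0]110000…
gen 4: q0 h=18  …000000[0]111000…
gen 5: q1 h=19  …000001[1]110000…
gen 6: q1 h=20  …000011[1]100000…
gen 7: q1 h=21  …000111[1]000000…
gen 8: q1 h=22  …001111[0]000000…
gen 9: q0 h=21  …000111[1]100000…
gen 10: q1 h=20  …000011[1]110000…
gen 11: q1 h=21  …000111[1]100000…
gen 12: q1 h=22  …001111[1]000000…
gen 13: q1 h=23  …011111[0]000000…
gen 14: q0 h=22  …001111[1]100000…
gen 15: q1 h=21  …000111[1]110000…
gen 16: q1 h=22  …001111[1]100000…
gen 17: q1 h=23  …011111[1]000000…
gen 18: q1 h=24  …111111[0]000000…
gen 19: q0 h=23  …011111[1]100000…
gen 20: q1 h=22  …001111[1]110000…
gen 21: q1 h=23  …011111[1]100000…
gen 22: q1 h=24  …111111[1]000000…
gen 23: q1 h=25  …111111[0]000000…
gen 24: q0 h=24  …111111[1]100000…
gen 25: q1 h=23  …011111[1]110000…
gen 26: q1 h=24  …111111[1]100000…
gen 27: q1 h=25  …111111[1]000000…
gen 28: q1 h=26  …111111[0]000000…
gen 29: q0 h=25  …111111[1]100000…
gen 30: q1 h=24  …111111[1]110000…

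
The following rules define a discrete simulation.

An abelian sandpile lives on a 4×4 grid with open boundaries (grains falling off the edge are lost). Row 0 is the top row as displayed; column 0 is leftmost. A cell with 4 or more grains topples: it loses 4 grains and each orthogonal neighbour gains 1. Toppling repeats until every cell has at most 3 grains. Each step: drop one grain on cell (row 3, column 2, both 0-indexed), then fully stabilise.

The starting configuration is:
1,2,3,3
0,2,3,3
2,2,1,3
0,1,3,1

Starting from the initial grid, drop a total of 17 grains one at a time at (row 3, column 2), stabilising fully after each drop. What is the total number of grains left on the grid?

26

0) 1,2,3,3
0,2,3,3
2,2,1,3
0,1,3,1
1) 1,2,3,3
0,2,3,3
2,2,2,3
0,2,0,2
2) 1,2,3,3
0,2,3,3
2,2,2,3
0,2,1,2
3) 1,2,3,3
0,2,3,3
2,2,2,3
0,2,2,2
4) 1,2,3,3
0,2,3,3
2,2,2,3
0,2,3,2
5) 1,2,3,3
0,2,3,3
2,2,3,3
0,3,0,3
6) 1,2,3,3
0,2,3,3
2,2,3,3
0,3,1,3
7) 1,2,3,3
0,2,3,3
2,2,3,3
0,3,2,3
8) 1,2,3,3
0,2,3,3
2,2,3,3
0,3,3,3
9) 2,0,2,1
1,1,3,2
3,1,3,2
1,1,3,1
10) 2,0,3,1
1,2,0,3
3,2,1,3
1,2,1,2
11) 2,0,3,1
1,2,0,3
3,2,1,3
1,2,2,2
12) 2,0,3,1
1,2,0,3
3,2,1,3
1,2,3,2
13) 2,0,3,1
1,2,0,3
3,2,2,3
1,3,0,3
14) 2,0,3,1
1,2,0,3
3,2,2,3
1,3,1,3
15) 2,0,3,1
1,2,0,3
3,2,2,3
1,3,2,3
16) 2,0,3,1
1,2,0,3
3,2,2,3
1,3,3,3
17) 2,0,3,2
2,3,2,0
0,1,1,2
3,1,3,1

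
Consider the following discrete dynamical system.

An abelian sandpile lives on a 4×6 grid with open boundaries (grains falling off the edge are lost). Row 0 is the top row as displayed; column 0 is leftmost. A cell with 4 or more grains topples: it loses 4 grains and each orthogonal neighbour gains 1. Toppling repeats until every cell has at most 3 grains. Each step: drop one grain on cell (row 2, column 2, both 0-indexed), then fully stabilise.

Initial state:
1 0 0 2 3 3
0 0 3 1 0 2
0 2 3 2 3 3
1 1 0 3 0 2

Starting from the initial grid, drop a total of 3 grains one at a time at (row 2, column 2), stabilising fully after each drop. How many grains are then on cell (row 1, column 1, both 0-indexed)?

1

0) 1 0 0 2 3 3
0 0 3 1 0 2
0 2 3 2 3 3
1 1 0 3 0 2
1) 1 0 1 2 3 3
0 1 0 2 0 2
0 3 1 3 3 3
1 1 1 3 0 2
2) 1 0 1 2 3 3
0 1 0 2 0 2
0 3 2 3 3 3
1 1 1 3 0 2
3) 1 0 1 2 3 3
0 1 0 2 0 2
0 3 3 3 3 3
1 1 1 3 0 2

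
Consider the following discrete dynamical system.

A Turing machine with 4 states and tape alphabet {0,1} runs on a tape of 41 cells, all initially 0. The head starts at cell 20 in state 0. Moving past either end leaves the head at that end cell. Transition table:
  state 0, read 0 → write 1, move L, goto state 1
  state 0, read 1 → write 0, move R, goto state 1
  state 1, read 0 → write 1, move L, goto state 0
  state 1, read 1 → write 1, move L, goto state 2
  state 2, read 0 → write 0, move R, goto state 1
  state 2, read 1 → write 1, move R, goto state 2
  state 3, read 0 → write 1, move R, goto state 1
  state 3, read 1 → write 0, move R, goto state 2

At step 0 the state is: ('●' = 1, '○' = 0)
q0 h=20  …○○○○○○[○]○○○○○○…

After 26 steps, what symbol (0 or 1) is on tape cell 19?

1

k=0  q0 h=20  …○○○○○○[○]○○○○○○…
k=1  q1 h=19  …○○○○○○[○]●○○○○○…
k=2  q0 h=18  …○○○○○○[○]●●○○○○…
k=3  q1 h=17  …○○○○○○[○]●●●○○○…
k=4  q0 h=16  …○○○○○○[○]●●●●○○…
k=5  q1 h=15  …○○○○○○[○]●●●●●○…
k=6  q0 h=14  …○○○○○○[○]●●●●●●…
k=7  q1 h=13  …○○○○○○[○]●●●●●●…
k=8  q0 h=12  …○○○○○○[○]●●●●●●…
k=9  q1 h=11  …○○○○○○[○]●●●●●●…
k=10  q0 h=10  …○○○○○○[○]●●●●●●…
k=11  q1 h= 9  …○○○○○○[○]●●●●●●…
k=12  q0 h= 8  …○○○○○○[○]●●●●●●…
k=13  q1 h= 7  …○○○○○○[○]●●●●●●…
k=14  q0 h= 6  |○○○○○○[○]●●●●●●…
k=15  q1 h= 5  |○○○○○[○]●●●●●●…
k=16  q0 h= 4  |○○○○[○]●●●●●●…
k=17  q1 h= 3  |○○○[○]●●●●●●…
k=18  q0 h= 2  |○○[○]●●●●●●…
k=19  q1 h= 1  |○[○]●●●●●●…
k=20  q0 h= 0  |[○]●●●●●●…
k=21  q1 h= 0  |[●]●●●●●●…
k=22  q2 h= 0  |[●]●●●●●●…
k=23  q2 h= 1  |●[●]●●●●●●…
k=24  q2 h= 2  |●●[●]●●●●●●…
k=25  q2 h= 3  |●●●[●]●●●●●●…
k=26  q2 h= 4  |●●●●[●]●●●●●●…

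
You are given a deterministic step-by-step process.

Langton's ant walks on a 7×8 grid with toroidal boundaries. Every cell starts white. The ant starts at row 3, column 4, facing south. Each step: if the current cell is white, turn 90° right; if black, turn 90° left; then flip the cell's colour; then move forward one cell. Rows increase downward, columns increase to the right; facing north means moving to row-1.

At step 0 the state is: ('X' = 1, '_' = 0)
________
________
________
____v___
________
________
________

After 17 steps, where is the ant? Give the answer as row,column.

step 0: ________
________
________
____v___
________
________
________
step 1: ________
________
________
___<X___
________
________
________
step 2: ________
________
___^____
___XX___
________
________
________
step 3: ________
________
___X>___
___XX___
________
________
________
step 4: ________
________
___XX___
___Xv___
________
________
________
step 5: ________
________
___XX___
___X_>__
________
________
________
step 6: ________
________
___XX___
___X_X__
_____v__
________
________
step 7: ________
________
___XX___
___X_X__
____<X__
________
________
step 8: ________
________
___XX___
___X^X__
____XX__
________
________
step 9: ________
________
___XX___
___XX>__
____XX__
________
________
step 10: ________
________
___XX^__
___XX___
____XX__
________
________
step 11: ________
________
___XXX>_
___XX___
____XX__
________
________
step 12: ________
________
___XXXX_
___XX_v_
____XX__
________
________
step 13: ________
________
___XXXX_
___XX<X_
____XX__
________
________
step 14: ________
________
___XX^X_
___XXXX_
____XX__
________
________
step 15: ________
________
___X<_X_
___XXXX_
____XX__
________
________
step 16: ________
________
___X__X_
___XvXX_
____XX__
________
________
step 17: ________
________
___X__X_
___X_>X_
____XX__
________
________

3,5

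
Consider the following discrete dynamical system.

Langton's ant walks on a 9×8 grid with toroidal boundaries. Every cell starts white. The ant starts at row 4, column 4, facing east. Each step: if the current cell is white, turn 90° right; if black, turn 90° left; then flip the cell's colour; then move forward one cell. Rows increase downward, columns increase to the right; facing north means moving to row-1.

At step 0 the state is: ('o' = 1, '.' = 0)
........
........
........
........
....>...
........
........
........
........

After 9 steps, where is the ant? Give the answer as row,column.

step 0: ........
........
........
........
....>...
........
........
........
........
step 1: ........
........
........
........
....o...
....v...
........
........
........
step 2: ........
........
........
........
....o...
...<o...
........
........
........
step 3: ........
........
........
........
...^o...
...oo...
........
........
........
step 4: ........
........
........
........
...o>...
...oo...
........
........
........
step 5: ........
........
........
....^...
...o....
...oo...
........
........
........
step 6: ........
........
........
....o>..
...o....
...oo...
........
........
........
step 7: ........
........
........
....oo..
...o.v..
...oo...
........
........
........
step 8: ........
........
........
....oo..
...o<o..
...oo...
........
........
........
step 9: ........
........
........
....^o..
...ooo..
...oo...
........
........
........

3,4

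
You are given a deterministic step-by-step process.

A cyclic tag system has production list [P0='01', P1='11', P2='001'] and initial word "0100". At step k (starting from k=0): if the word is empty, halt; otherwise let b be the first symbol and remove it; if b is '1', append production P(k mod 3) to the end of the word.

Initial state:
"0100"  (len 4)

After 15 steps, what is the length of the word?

9

t=0: "0100"  (len 4)
t=1: "100"  (len 3)
t=2: "0011"  (len 4)
t=3: "011"  (len 3)
t=4: "11"  (len 2)
t=5: "111"  (len 3)
t=6: "11001"  (len 5)
t=7: "100101"  (len 6)
t=8: "0010111"  (len 7)
t=9: "010111"  (len 6)
t=10: "10111"  (len 5)
t=11: "011111"  (len 6)
t=12: "11111"  (len 5)
t=13: "111101"  (len 6)
t=14: "1110111"  (len 7)
t=15: "110111001"  (len 9)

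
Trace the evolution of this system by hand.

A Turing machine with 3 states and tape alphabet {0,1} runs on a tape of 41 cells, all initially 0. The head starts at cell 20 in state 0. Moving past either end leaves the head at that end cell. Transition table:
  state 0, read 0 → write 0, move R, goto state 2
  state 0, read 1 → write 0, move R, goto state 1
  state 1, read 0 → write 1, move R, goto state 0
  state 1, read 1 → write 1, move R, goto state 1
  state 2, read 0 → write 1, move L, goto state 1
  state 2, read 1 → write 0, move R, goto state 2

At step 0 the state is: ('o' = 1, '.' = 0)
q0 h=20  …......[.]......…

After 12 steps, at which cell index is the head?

26

t=0: q0 h=20  …......[.]......…
t=1: q2 h=21  …......[.]......…
t=2: q1 h=20  …......[.]o.....…
t=3: q0 h=21  ….....o[o]......…
t=4: q1 h=22  …....o.[.]......…
t=5: q0 h=23  …...o.o[.]......…
t=6: q2 h=24  …..o.o.[.]......…
t=7: q1 h=23  …...o.o[.]o.....…
t=8: q0 h=24  …..o.oo[o]......…
t=9: q1 h=25  ….o.oo.[.]......…
t=10: q0 h=26  …o.oo.o[.]......…
t=11: q2 h=27  ….oo.o.[.]......…
t=12: q1 h=26  …o.oo.o[.]o.....…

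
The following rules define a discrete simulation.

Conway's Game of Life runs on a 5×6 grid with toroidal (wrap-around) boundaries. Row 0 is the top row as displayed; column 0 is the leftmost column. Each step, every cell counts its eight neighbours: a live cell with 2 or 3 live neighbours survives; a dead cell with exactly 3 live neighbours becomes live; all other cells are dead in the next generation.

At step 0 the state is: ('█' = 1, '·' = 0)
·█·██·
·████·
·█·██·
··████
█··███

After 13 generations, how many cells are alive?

1

k=0  ·█·██·
·████·
·█·██·
··████
█··███
k=1  ·█····
██···█
██····
·█····
██····
k=2  ··█··█
··█··█
··█··█
··█···
███···
k=3  ··██·█
██████
·███··
█·██··
█·██··
k=4  ······
·····█
······
█···█·
█····█
k=5  █····█
······
·····█
█·····
█····█
k=6  █····█
█····█
······
█·····
·█····
k=7  ·█···█
█····█
█····█
······
·█···█
k=8  ·█··██
·█··█·
█····█
·····█
······
k=9  █···██
·█··█·
█···██
█····█
█···██
k=10  ·█·█··
·█·█··
·█··█·
·█····
·█····
k=11  ██····
██·██·
██····
███···
██····
k=12  ······
······
···█··
··█··█
·····█
k=13  ······
······
······
····█·
······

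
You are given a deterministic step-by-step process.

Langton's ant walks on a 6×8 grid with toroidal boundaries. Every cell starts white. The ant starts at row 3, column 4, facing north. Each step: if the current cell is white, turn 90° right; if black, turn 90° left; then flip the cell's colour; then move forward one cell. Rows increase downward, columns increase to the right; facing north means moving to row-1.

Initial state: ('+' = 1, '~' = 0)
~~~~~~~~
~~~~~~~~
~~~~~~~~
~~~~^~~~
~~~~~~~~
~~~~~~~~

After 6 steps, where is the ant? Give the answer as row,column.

2,3

k=0  ~~~~~~~~
~~~~~~~~
~~~~~~~~
~~~~^~~~
~~~~~~~~
~~~~~~~~
k=1  ~~~~~~~~
~~~~~~~~
~~~~~~~~
~~~~+>~~
~~~~~~~~
~~~~~~~~
k=2  ~~~~~~~~
~~~~~~~~
~~~~~~~~
~~~~++~~
~~~~~v~~
~~~~~~~~
k=3  ~~~~~~~~
~~~~~~~~
~~~~~~~~
~~~~++~~
~~~~<+~~
~~~~~~~~
k=4  ~~~~~~~~
~~~~~~~~
~~~~~~~~
~~~~^+~~
~~~~++~~
~~~~~~~~
k=5  ~~~~~~~~
~~~~~~~~
~~~~~~~~
~~~<~+~~
~~~~++~~
~~~~~~~~
k=6  ~~~~~~~~
~~~~~~~~
~~~^~~~~
~~~+~+~~
~~~~++~~
~~~~~~~~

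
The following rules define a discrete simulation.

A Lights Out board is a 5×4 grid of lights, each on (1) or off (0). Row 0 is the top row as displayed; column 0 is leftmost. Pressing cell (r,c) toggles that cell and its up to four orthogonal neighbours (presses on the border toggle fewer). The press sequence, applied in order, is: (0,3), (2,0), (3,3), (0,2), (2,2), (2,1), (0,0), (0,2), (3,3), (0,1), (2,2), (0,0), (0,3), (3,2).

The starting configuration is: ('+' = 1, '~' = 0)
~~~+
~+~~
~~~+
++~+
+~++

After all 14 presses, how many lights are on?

11

0) ~~~+
~+~~
~~~+
++~+
+~++
1) ~~+~
~+~+
~~~+
++~+
+~++
2) ~~+~
++~+
++~+
~+~+
+~++
3) ~~+~
++~+
++~~
~++~
+~+~
4) ~+~+
++++
++~~
~++~
+~+~
5) ~+~+
++~+
+~++
~+~~
+~+~
6) ~+~+
+~~+
~+~+
~~~~
+~+~
7) +~~+
~~~+
~+~+
~~~~
+~+~
8) +++~
~~++
~+~+
~~~~
+~+~
9) +++~
~~++
~+~~
~~++
+~++
10) ~~~~
~+++
~+~~
~~++
+~++
11) ~~~~
~+~+
~~++
~~~+
+~++
12) ++~~
++~+
~~++
~~~+
+~++
13) ++++
++~~
~~++
~~~+
+~++
14) ++++
++~~
~~~+
~++~
+~~+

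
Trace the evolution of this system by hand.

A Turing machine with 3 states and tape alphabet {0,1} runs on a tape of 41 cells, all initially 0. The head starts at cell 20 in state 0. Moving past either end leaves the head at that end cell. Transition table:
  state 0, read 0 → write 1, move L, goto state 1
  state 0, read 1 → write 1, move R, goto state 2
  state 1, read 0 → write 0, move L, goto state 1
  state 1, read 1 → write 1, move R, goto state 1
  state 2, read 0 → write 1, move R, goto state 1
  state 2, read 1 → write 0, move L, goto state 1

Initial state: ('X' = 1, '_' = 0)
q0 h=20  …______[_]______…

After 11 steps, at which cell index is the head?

9

t=0: q0 h=20  …______[_]______…
t=1: q1 h=19  …______[_]X_____…
t=2: q1 h=18  …______[_]_X____…
t=3: q1 h=17  …______[_]__X___…
t=4: q1 h=16  …______[_]___X__…
t=5: q1 h=15  …______[_]____X_…
t=6: q1 h=14  …______[_]_____X…
t=7: q1 h=13  …______[_]______…
t=8: q1 h=12  …______[_]______…
t=9: q1 h=11  …______[_]______…
t=10: q1 h=10  …______[_]______…
t=11: q1 h= 9  …______[_]______…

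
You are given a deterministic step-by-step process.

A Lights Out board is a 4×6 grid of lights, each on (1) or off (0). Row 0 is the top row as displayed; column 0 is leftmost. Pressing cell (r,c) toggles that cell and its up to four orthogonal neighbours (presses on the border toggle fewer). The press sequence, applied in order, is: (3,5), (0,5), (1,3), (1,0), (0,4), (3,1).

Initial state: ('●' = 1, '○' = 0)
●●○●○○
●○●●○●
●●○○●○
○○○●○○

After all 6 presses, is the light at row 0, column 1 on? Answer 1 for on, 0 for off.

step 0: ●●○●○○
●○●●○●
●●○○●○
○○○●○○
step 1: ●●○●○○
●○●●○●
●●○○●●
○○○●●●
step 2: ●●○●●●
●○●●○○
●●○○●●
○○○●●●
step 3: ●●○○●●
●○○○●○
●●○●●●
○○○●●●
step 4: ○●○○●●
○●○○●○
○●○●●●
○○○●●●
step 5: ○●○●○○
○●○○○○
○●○●●●
○○○●●●
step 6: ○●○●○○
○●○○○○
○○○●●●
●●●●●●

1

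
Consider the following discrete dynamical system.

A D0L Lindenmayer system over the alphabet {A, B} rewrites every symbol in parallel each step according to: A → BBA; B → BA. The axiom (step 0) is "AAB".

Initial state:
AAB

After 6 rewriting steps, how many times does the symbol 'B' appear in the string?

379

t=0: AAB
t=1: BBABBABA
t=2: BABABBABABABBABABBA
t=3: BABBABABBABABABBABABBABABBABABABBABABBABABABBA
t=4: BABBABABABBABABBABABABBABABBABABBABABABBABABBABABABBABABBABABABBABABBABABBABABABBABABBABABABBABABBABABBABABABBA
t=5: BABBABABABBABABBABABBABABABBABABBABABABBABABBABABBABABABBA…BABBABABBABABABBABABBABABABBABABBABABABBABABBABABBABABABBA  (len 268)
t=6: BABBABABABBABABBABABBABABABBABABBABABABBABABBABABABBABABBA…BABBABABBABABABBABABBABABABBABABBABABABBABABBABABBABABABBA  (len 647)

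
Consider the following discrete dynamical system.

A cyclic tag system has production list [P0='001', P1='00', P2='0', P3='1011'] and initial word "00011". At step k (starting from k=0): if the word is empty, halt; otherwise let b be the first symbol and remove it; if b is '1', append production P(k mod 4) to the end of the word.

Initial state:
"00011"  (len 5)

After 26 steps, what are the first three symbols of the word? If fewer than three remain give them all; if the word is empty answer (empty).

001

k=0  "00011"  (len 5)
k=1  "0011"  (len 4)
k=2  "011"  (len 3)
k=3  "11"  (len 2)
k=4  "11011"  (len 5)
k=5  "1011001"  (len 7)
k=6  "01100100"  (len 8)
k=7  "1100100"  (len 7)
k=8  "1001001011"  (len 10)
k=9  "001001011001"  (len 12)
k=10  "01001011001"  (len 11)
k=11  "1001011001"  (len 10)
k=12  "0010110011011"  (len 13)
k=13  "010110011011"  (len 12)
k=14  "10110011011"  (len 11)
k=15  "01100110110"  (len 11)
k=16  "1100110110"  (len 10)
k=17  "100110110001"  (len 12)
k=18  "0011011000100"  (len 13)
k=19  "011011000100"  (len 12)
k=20  "11011000100"  (len 11)
k=21  "1011000100001"  (len 13)
k=22  "01100010000100"  (len 14)
k=23  "1100010000100"  (len 13)
k=24  "1000100001001011"  (len 16)
k=25  "000100001001011001"  (len 18)
k=26  "00100001001011001"  (len 17)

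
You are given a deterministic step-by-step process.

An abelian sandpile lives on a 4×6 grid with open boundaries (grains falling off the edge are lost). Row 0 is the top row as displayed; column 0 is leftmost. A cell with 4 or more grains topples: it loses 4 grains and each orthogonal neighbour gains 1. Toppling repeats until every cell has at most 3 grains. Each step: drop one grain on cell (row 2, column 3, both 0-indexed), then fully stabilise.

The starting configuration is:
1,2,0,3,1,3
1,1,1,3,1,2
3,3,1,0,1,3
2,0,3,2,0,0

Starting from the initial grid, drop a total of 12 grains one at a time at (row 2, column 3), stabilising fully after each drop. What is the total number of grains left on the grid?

40

t=0: 1,2,0,3,1,3
1,1,1,3,1,2
3,3,1,0,1,3
2,0,3,2,0,0
t=1: 1,2,0,3,1,3
1,1,1,3,1,2
3,3,1,1,1,3
2,0,3,2,0,0
t=2: 1,2,0,3,1,3
1,1,1,3,1,2
3,3,1,2,1,3
2,0,3,2,0,0
t=3: 1,2,0,3,1,3
1,1,1,3,1,2
3,3,1,3,1,3
2,0,3,2,0,0
t=4: 1,2,1,0,2,3
1,1,2,1,2,2
3,3,2,1,2,3
2,0,3,3,0,0
t=5: 1,2,1,0,2,3
1,1,2,1,2,2
3,3,2,2,2,3
2,0,3,3,0,0
t=6: 1,2,1,0,2,3
1,1,2,1,2,2
3,3,2,3,2,3
2,0,3,3,0,0
t=7: 1,2,1,0,2,3
2,2,3,2,2,2
0,1,1,2,3,3
3,2,1,1,1,0
t=8: 1,2,1,0,2,3
2,2,3,2,2,2
0,1,1,3,3,3
3,2,1,1,1,0
t=9: 1,2,1,0,2,3
2,2,3,3,3,3
0,1,2,1,1,0
3,2,1,2,2,1
t=10: 1,2,1,0,2,3
2,2,3,3,3,3
0,1,2,2,1,0
3,2,1,2,2,1
t=11: 1,2,1,0,2,3
2,2,3,3,3,3
0,1,2,3,1,0
3,2,1,2,2,1
t=12: 1,2,2,2,0,1
2,3,1,2,2,1
0,2,0,2,3,1
3,2,2,3,2,1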